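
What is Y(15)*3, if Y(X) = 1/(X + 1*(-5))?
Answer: 3/10 ≈ 0.30000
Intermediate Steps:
Y(X) = 1/(-5 + X) (Y(X) = 1/(X - 5) = 1/(-5 + X))
Y(15)*3 = 3/(-5 + 15) = 3/10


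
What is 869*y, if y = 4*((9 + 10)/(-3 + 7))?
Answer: 16511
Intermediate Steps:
y = 19 (y = 4*(19/4) = 19)
869*y = 869*19 = 16511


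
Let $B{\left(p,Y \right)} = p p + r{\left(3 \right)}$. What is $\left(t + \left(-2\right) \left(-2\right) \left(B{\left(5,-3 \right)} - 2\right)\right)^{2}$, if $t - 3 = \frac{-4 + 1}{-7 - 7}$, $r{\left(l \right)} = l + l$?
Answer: $\frac{2785561}{196} \approx 14212.0$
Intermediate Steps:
$r{\left(l \right)} = 2 l$
$B{\left(p,Y \right)} = 6 + p^{2}$ ($B{\left(p,Y \right)} = p p + 2 \cdot 3 = p^{2} + 6 = 6 + p^{2}$)
$t = \frac{45}{14}$ ($t = 3 + \frac{-4 + 1}{-7 - 7} = 3 - \frac{3}{-14} = 3 - - \frac{3}{14} = 3 + \frac{3}{14} = \frac{45}{14} \approx 3.2143$)
$\left(t + \left(-2\right) \left(-2\right) \left(B{\left(5,-3 \right)} - 2\right)\right)^{2} = \left(\frac{45}{14} + \left(-2\right) \left(-2\right) \left(\left(6 + 5^{2}\right) - 2\right)\right)^{2} = \left(\frac{45}{14} + 4 \left(\left(6 + 25\right) - 2\right)\right)^{2} = \left(\frac{45}{14} + 4 \left(31 - 2\right)\right)^{2} = \left(\frac{45}{14} + 4 \cdot 29\right)^{2} = \left(\frac{45}{14} + 116\right)^{2} = \left(\frac{1669}{14}\right)^{2} = \frac{2785561}{196}$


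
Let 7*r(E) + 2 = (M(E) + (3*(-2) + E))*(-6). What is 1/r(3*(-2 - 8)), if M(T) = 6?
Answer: 7/178 ≈ 0.039326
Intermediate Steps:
r(E) = -2/7 - 6*E/7 (r(E) = -2/7 + ((6 + (3*(-2) + E))*(-6))/7 = -2/7 + ((6 + (-6 + E))*(-6))/7 = -2/7 + (E*(-6))/7 = -2/7 + (-6*E)/7 = -2/7 - 6*E/7)
1/r(3*(-2 - 8)) = 1/(-2/7 - 18*(-2 - 8)/7) = 1/(-2/7 - 18*(-10)/7) = 1/(-2/7 - 6/7*(-30)) = 1/(-2/7 + 180/7) = 1/(178/7) = 7/178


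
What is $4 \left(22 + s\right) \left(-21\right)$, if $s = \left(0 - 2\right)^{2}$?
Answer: $-2184$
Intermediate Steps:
$s = 4$ ($s = \left(-2\right)^{2} = 4$)
$4 \left(22 + s\right) \left(-21\right) = 4 \left(22 + 4\right) \left(-21\right) = 4 \cdot 26 \left(-21\right) = 104 \left(-21\right) = -2184$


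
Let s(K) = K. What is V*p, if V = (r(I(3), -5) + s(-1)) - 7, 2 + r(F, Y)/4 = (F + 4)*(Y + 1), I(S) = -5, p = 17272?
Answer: 0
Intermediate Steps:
r(F, Y) = -8 + 4*(1 + Y)*(4 + F) (r(F, Y) = -8 + 4*((F + 4)*(Y + 1)) = -8 + 4*((4 + F)*(1 + Y)) = -8 + 4*((1 + Y)*(4 + F)) = -8 + 4*(1 + Y)*(4 + F))
V = 0 (V = ((8 + 4*(-5) + 16*(-5) + 4*(-5)*(-5)) - 1) - 7 = ((8 - 20 - 80 + 100) - 1) - 7 = (8 - 1) - 7 = 7 - 7 = 0)
V*p = 0*17272 = 0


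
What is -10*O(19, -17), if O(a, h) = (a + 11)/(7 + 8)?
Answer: -20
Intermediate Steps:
O(a, h) = 11/15 + a/15 (O(a, h) = (11 + a)/15 = (11 + a)*(1/15) = 11/15 + a/15)
-10*O(19, -17) = -10*(11/15 + (1/15)*19) = -10*(11/15 + 19/15) = -10*2 = -20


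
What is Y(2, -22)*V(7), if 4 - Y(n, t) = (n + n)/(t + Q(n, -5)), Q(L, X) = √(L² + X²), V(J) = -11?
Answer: -20988/455 - 44*√29/455 ≈ -46.648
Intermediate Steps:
Y(n, t) = 4 - 2*n/(t + √(25 + n²)) (Y(n, t) = 4 - (n + n)/(t + √(n² + (-5)²)) = 4 - 2*n/(t + √(n² + 25)) = 4 - 2*n/(t + √(25 + n²)))
Y(2, -22)*V(7) = (2*(-1*2 + 2*(-22) + 2*√(25 + 2²))/(-22 + √(25 + 2²)))*(-11) = (2*(-2 - 44 + 2*√(25 + 4))/(-22 + √(25 + 4)))*(-11) = (2*(-2 - 44 + 2*√29)/(-22 + √29))*(-11) = (2*(-46 + 2*√29)/(-22 + √29))*(-11) = -22*(-46 + 2*√29)/(-22 + √29)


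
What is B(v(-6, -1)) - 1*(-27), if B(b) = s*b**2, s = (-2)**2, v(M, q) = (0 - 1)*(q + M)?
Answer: 223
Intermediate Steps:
v(M, q) = -M - q (v(M, q) = -(M + q) = -M - q)
s = 4
B(b) = 4*b**2
B(v(-6, -1)) - 1*(-27) = 4*(-1*(-6) - 1*(-1))**2 - 1*(-27) = 4*(6 + 1)**2 + 27 = 4*7**2 + 27 = 4*49 + 27 = 196 + 27 = 223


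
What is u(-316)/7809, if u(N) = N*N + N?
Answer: 33180/2603 ≈ 12.747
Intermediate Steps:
u(N) = N + N² (u(N) = N² + N = N + N²)
u(-316)/7809 = -316*(1 - 316)/7809 = -316*(-315)*(1/7809) = 99540*(1/7809) = 33180/2603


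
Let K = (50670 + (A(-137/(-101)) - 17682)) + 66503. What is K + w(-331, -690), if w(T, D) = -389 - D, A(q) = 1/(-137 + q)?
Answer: 1367150299/13700 ≈ 99792.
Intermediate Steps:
K = 1363026599/13700 (K = (50670 + (1/(-137 - 137/(-101)) - 17682)) + 66503 = (50670 + (1/(-137 - 137*(-1/101)) - 17682)) + 66503 = (50670 + (1/(-137 + 137/101) - 17682)) + 66503 = (50670 + (1/(-13700/101) - 17682)) + 66503 = (50670 + (-101/13700 - 17682)) + 66503 = (50670 - 242243501/13700) + 66503 = 451935499/13700 + 66503 = 1363026599/13700 ≈ 99491.)
K + w(-331, -690) = 1363026599/13700 + (-389 - 1*(-690)) = 1363026599/13700 + (-389 + 690) = 1363026599/13700 + 301 = 1367150299/13700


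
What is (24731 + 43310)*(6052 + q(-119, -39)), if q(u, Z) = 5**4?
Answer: 454309757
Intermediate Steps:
q(u, Z) = 625
(24731 + 43310)*(6052 + q(-119, -39)) = (24731 + 43310)*(6052 + 625) = 68041*6677 = 454309757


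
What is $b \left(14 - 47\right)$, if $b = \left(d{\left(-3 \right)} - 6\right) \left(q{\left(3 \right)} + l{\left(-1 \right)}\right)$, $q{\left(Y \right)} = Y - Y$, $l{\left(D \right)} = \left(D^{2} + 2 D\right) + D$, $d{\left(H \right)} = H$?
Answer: $-594$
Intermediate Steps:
$l{\left(D \right)} = D^{2} + 3 D$
$q{\left(Y \right)} = 0$
$b = 18$ ($b = \left(-3 - 6\right) \left(0 - \left(3 - 1\right)\right) = - 9 \left(0 - 2\right) = \left(-9\right) \left(-2\right) = 18$)
$b \left(14 - 47\right) = 18 \left(14 - 47\right) = 18 \left(-33\right) = -594$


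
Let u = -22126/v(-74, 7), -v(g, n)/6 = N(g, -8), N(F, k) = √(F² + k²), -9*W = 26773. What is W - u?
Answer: -26773/9 - 11063*√1385/8310 ≈ -3024.3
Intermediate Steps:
W = -26773/9 (W = -⅑*26773 = -26773/9 ≈ -2974.8)
v(g, n) = -6*√(64 + g²) (v(g, n) = -6*√(g² + (-8)²) = -6*√(g² + 64) = -6*√(64 + g²))
u = 11063*√1385/8310 (u = -22126*(-1/(6*√(64 + (-74)²))) = -22126*(-1/(6*√(64 + 5476))) = -22126*(-√1385/16620) = -(-11063)*√1385/8310 = 11063*√1385/8310 ≈ 49.545)
W - u = -26773/9 - 11063*√1385/8310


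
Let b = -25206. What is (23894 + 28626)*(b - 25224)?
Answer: -2648583600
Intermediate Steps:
(23894 + 28626)*(b - 25224) = (23894 + 28626)*(-25206 - 25224) = 52520*(-50430) = -2648583600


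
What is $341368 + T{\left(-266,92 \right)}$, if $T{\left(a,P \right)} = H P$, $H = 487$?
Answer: $386172$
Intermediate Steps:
$T{\left(a,P \right)} = 487 P$
$341368 + T{\left(-266,92 \right)} = 341368 + 487 \cdot 92 = 341368 + 44804 = 386172$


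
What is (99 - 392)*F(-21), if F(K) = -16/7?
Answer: 4688/7 ≈ 669.71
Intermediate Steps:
F(K) = -16/7 (F(K) = -16*⅐ = -16/7)
(99 - 392)*F(-21) = (99 - 392)*(-16/7) = -293*(-16/7) = 4688/7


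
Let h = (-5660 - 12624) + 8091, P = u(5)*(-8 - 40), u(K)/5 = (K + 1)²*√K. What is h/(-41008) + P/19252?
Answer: 10193/41008 - 2160*√5/4813 ≈ -0.75495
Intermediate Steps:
u(K) = 5*√K*(1 + K)² (u(K) = 5*((K + 1)²*√K) = 5*((1 + K)²*√K) = 5*(√K*(1 + K)²) = 5*√K*(1 + K)²)
P = -8640*√5 (P = (5*√5*(1 + 5)²)*(-8 - 40) = (5*√5*6²)*(-48) = (5*√5*36)*(-48) = (180*√5)*(-48) = -8640*√5 ≈ -19320.)
h = -10193 (h = -18284 + 8091 = -10193)
h/(-41008) + P/19252 = -10193/(-41008) - 8640*√5/19252 = -10193*(-1/41008) - 8640*√5*(1/19252) = 10193/41008 - 2160*√5/4813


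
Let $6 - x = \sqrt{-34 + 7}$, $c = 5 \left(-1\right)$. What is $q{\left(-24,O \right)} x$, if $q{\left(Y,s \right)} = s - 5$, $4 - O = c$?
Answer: $24 - 12 i \sqrt{3} \approx 24.0 - 20.785 i$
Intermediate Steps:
$c = -5$
$O = 9$ ($O = 4 - -5 = 4 + 5 = 9$)
$q{\left(Y,s \right)} = -5 + s$
$x = 6 - 3 i \sqrt{3}$ ($x = 6 - \sqrt{-34 + 7} = 6 - \sqrt{-27} = 6 - 3 i \sqrt{3} \approx 6.0 - 5.1962 i$)
$q{\left(-24,O \right)} x = \left(-5 + 9\right) \left(6 - 3 i \sqrt{3}\right) = 4 \left(6 - 3 i \sqrt{3}\right) = 24 - 12 i \sqrt{3}$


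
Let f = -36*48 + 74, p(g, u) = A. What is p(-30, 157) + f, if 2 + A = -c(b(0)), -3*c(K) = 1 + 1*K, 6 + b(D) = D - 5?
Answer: -4978/3 ≈ -1659.3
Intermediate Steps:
b(D) = -11 + D (b(D) = -6 + (D - 5) = -6 + (-5 + D) = -11 + D)
c(K) = -⅓ - K/3 (c(K) = -(1 + 1*K)/3 = -(1 + K)/3 = -⅓ - K/3)
A = -16/3 (A = -2 - (-⅓ - (-11 + 0)/3) = -2 - (-⅓ - ⅓*(-11)) = -2 - (-⅓ + 11/3) = -2 - 1*10/3 = -2 - 10/3 = -16/3 ≈ -5.3333)
p(g, u) = -16/3
f = -1654 (f = -1728 + 74 = -1654)
p(-30, 157) + f = -16/3 - 1654 = -4978/3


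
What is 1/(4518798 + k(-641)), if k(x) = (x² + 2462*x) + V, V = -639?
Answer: 1/3350898 ≈ 2.9843e-7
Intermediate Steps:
k(x) = -639 + x² + 2462*x (k(x) = (x² + 2462*x) - 639 = -639 + x² + 2462*x)
1/(4518798 + k(-641)) = 1/(4518798 + (-639 + (-641)² + 2462*(-641))) = 1/(4518798 + (-639 + 410881 - 1578142)) = 1/(4518798 - 1167900) = 1/3350898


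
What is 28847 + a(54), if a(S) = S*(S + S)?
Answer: 34679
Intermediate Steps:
a(S) = 2*S² (a(S) = S*(2*S) = 2*S²)
28847 + a(54) = 28847 + 2*54² = 28847 + 2*2916 = 28847 + 5832 = 34679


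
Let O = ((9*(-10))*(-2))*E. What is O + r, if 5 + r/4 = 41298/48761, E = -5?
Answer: -44694928/48761 ≈ -916.61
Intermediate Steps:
r = -810028/48761 (r = -20 + 4*(41298/48761) = -20 + 165192/48761 = -810028/48761 ≈ -16.612)
O = -900 (O = ((9*(-10))*(-2))*(-5) = -90*(-2)*(-5) = 180*(-5) = -900)
O + r = -900 - 810028/48761 = -44694928/48761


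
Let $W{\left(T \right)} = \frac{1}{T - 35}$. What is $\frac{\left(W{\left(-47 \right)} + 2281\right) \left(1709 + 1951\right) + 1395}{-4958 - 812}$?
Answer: $- \frac{68468445}{47314} \approx -1447.1$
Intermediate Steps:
$W{\left(T \right)} = \frac{1}{-35 + T}$
$\frac{\left(W{\left(-47 \right)} + 2281\right) \left(1709 + 1951\right) + 1395}{-4958 - 812} = \frac{\left(\frac{1}{-35 - 47} + 2281\right) \left(1709 + 1951\right) + 1395}{-4958 - 812} = \frac{\left(\frac{1}{-82} + 2281\right) 3660 + 1395}{-5770} = \left(\left(- \frac{1}{82} + 2281\right) 3660 + 1395\right) \left(- \frac{1}{5770}\right) = \left(\frac{187041}{82} \cdot 3660 + 1395\right) \left(- \frac{1}{5770}\right) = \left(\frac{342285030}{41} + 1395\right) \left(- \frac{1}{5770}\right) = \frac{342342225}{41} \left(- \frac{1}{5770}\right) = - \frac{68468445}{47314}$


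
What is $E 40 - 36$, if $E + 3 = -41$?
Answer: $-1796$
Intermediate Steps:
$E = -44$ ($E = -3 - 41 = -44$)
$E 40 - 36 = \left(-44\right) 40 - 36 = -1760 - 36 = -1796$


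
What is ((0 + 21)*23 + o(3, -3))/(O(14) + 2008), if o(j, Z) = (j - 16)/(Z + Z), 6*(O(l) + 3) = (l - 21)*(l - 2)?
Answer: 2911/11946 ≈ 0.24368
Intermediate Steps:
O(l) = -3 + (-21 + l)*(-2 + l)/6 (O(l) = -3 + ((l - 21)*(l - 2))/6 = -3 + ((-21 + l)*(-2 + l))/6 = -3 + (-21 + l)*(-2 + l)/6)
o(j, Z) = (-16 + j)/(2*Z) (o(j, Z) = (-16 + j)/((2*Z)) = (-16 + j)*(1/(2*Z)) = (-16 + j)/(2*Z))
((0 + 21)*23 + o(3, -3))/(O(14) + 2008) = ((0 + 21)*23 + (1/2)*(-16 + 3)/(-3))/((4 - 23/6*14 + (1/6)*14**2) + 2008) = (21*23 + (1/2)*(-1/3)*(-13))/((4 - 161/3 + (1/6)*196) + 2008) = (483 + 13/6)/((4 - 161/3 + 98/3) + 2008) = 2911/(6*(-17 + 2008)) = (2911/6)/1991 = (2911/6)*(1/1991) = 2911/11946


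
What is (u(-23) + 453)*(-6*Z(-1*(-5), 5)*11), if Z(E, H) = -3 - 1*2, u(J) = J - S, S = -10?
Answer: 145200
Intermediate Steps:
u(J) = 10 + J (u(J) = J - 1*(-10) = J + 10 = 10 + J)
Z(E, H) = -5 (Z(E, H) = -3 - 2 = -5)
(u(-23) + 453)*(-6*Z(-1*(-5), 5)*11) = ((10 - 23) + 453)*(-6*(-5)*11) = (-13 + 453)*(30*11) = 440*330 = 145200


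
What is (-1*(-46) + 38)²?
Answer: 7056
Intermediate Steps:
(-1*(-46) + 38)² = (46 + 38)² = 84² = 7056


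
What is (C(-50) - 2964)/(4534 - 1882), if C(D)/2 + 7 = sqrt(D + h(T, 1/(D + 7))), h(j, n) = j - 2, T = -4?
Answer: -1489/1326 + I*sqrt(14)/663 ≈ -1.1229 + 0.0056435*I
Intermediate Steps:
h(j, n) = -2 + j
C(D) = -14 + 2*sqrt(-6 + D) (C(D) = -14 + 2*sqrt(D + (-2 - 4)) = -14 + 2*sqrt(D - 6) = -14 + 2*sqrt(-6 + D))
(C(-50) - 2964)/(4534 - 1882) = ((-14 + 2*sqrt(-6 - 50)) - 2964)/(4534 - 1882) = ((-14 + 2*sqrt(-56)) - 2964)/2652 = ((-14 + 2*(2*I*sqrt(14))) - 2964)*(1/2652) = ((-14 + 4*I*sqrt(14)) - 2964)*(1/2652) = (-2978 + 4*I*sqrt(14))*(1/2652) = -1489/1326 + I*sqrt(14)/663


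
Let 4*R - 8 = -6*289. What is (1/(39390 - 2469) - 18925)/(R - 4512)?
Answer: 1397459848/365037927 ≈ 3.8283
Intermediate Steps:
R = -863/2 (R = 2 + (-6*289)/4 = 2 + (1/4)*(-1734) = 2 - 867/2 = -863/2 ≈ -431.50)
(1/(39390 - 2469) - 18925)/(R - 4512) = (1/(39390 - 2469) - 18925)/(-863/2 - 4512) = (1/36921 - 18925)/(-9887/2) = (1/36921 - 18925)*(-2/9887) = -698729924/36921*(-2/9887) = 1397459848/365037927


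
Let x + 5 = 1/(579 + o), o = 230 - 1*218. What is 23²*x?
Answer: -1562666/591 ≈ -2644.1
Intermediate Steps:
o = 12 (o = 230 - 218 = 12)
x = -2954/591 (x = -5 + 1/(579 + 12) = -5 + 1/591 = -2954/591 ≈ -4.9983)
23²*x = 23²*(-2954/591) = 529*(-2954/591) = -1562666/591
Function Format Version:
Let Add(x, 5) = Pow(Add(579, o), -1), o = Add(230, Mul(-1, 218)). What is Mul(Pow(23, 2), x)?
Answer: Rational(-1562666, 591) ≈ -2644.1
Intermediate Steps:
o = 12 (o = Add(230, -218) = 12)
x = Rational(-2954, 591) (x = Add(-5, Pow(Add(579, 12), -1)) = Add(-5, Pow(591, -1)) = Add(-5, Rational(1, 591)) = Rational(-2954, 591) ≈ -4.9983)
Mul(Pow(23, 2), x) = Mul(Pow(23, 2), Rational(-2954, 591)) = Mul(529, Rational(-2954, 591)) = Rational(-1562666, 591)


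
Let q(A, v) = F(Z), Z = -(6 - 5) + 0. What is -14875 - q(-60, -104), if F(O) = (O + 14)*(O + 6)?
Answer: -14940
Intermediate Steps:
Z = -1 (Z = -1*1 + 0 = -1 + 0 = -1)
F(O) = (6 + O)*(14 + O) (F(O) = (14 + O)*(6 + O) = (6 + O)*(14 + O))
q(A, v) = 65 (q(A, v) = 84 + (-1)² + 20*(-1) = 84 + 1 - 20 = 65)
-14875 - q(-60, -104) = -14875 - 1*65 = -14875 - 65 = -14940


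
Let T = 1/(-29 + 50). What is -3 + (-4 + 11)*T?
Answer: -8/3 ≈ -2.6667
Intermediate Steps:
T = 1/21 ≈ 0.047619
-3 + (-4 + 11)*T = -3 + (-4 + 11)*(1/21) = -3 + 7*(1/21) = -3 + ⅓ = -8/3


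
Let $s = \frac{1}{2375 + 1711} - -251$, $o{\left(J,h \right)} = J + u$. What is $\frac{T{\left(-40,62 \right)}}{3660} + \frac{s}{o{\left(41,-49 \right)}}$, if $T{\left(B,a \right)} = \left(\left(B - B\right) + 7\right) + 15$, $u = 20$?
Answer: $\frac{2567713}{623115} \approx 4.1208$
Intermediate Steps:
$o{\left(J,h \right)} = 20 + J$ ($o{\left(J,h \right)} = J + 20 = 20 + J$)
$T{\left(B,a \right)} = 22$ ($T{\left(B,a \right)} = \left(0 + 7\right) + 15 = 7 + 15 = 22$)
$s = \frac{1025587}{4086}$ ($s = \frac{1}{4086} + 251 = \frac{1025587}{4086} \approx 251.0$)
$\frac{T{\left(-40,62 \right)}}{3660} + \frac{s}{o{\left(41,-49 \right)}} = \frac{22}{3660} + \frac{1025587}{4086 \left(20 + 41\right)} = 22 \cdot \frac{1}{3660} + \frac{1025587}{4086 \cdot 61} = \frac{11}{1830} + \frac{1025587}{4086} \cdot \frac{1}{61} = \frac{11}{1830} + \frac{1025587}{249246} = \frac{2567713}{623115}$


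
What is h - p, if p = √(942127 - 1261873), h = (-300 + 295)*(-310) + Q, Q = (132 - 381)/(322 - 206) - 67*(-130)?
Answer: 1189911/116 - I*√319746 ≈ 10258.0 - 565.46*I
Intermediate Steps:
Q = 1010111/116 (Q = -249/116 + 8710 = 1010111/116 ≈ 8707.9)
h = 1189911/116 (h = (-300 + 295)*(-310) + 1010111/116 = -5*(-310) + 1010111/116 = 1550 + 1010111/116 = 1189911/116 ≈ 10258.)
p = I*√319746 (p = √(-319746) = I*√319746 ≈ 565.46*I)
h - p = 1189911/116 - I*√319746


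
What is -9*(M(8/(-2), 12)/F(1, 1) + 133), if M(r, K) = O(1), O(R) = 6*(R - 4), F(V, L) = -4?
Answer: -2475/2 ≈ -1237.5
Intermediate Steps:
O(R) = -24 + 6*R (O(R) = 6*(-4 + R) = -24 + 6*R)
M(r, K) = -18 (M(r, K) = -24 + 6*1 = -24 + 6 = -18)
-9*(M(8/(-2), 12)/F(1, 1) + 133) = -9*(-18/(-4) + 133) = -9*(-18*(-¼) + 133) = -9*(9/2 + 133) = -9*275/2 = -2475/2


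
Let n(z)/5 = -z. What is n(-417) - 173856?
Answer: -171771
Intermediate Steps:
n(z) = -5*z (n(z) = 5*(-z) = -5*z)
n(-417) - 173856 = -5*(-417) - 173856 = 2085 - 173856 = -171771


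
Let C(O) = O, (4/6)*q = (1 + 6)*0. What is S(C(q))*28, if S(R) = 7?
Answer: 196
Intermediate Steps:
q = 0 (q = 3*((1 + 6)*0)/2 = 3*(7*0)/2 = (3/2)*0 = 0)
S(C(q))*28 = 7*28 = 196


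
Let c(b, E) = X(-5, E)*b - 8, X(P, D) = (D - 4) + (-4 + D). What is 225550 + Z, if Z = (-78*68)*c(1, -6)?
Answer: 374062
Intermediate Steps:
X(P, D) = -8 + 2*D (X(P, D) = (-4 + D) + (-4 + D) = -8 + 2*D)
c(b, E) = -8 + b*(-8 + 2*E) (c(b, E) = (-8 + 2*E)*b - 8 = b*(-8 + 2*E) - 8 = -8 + b*(-8 + 2*E))
Z = 148512 (Z = (-78*68)*(-8 + 2*1*(-4 - 6)) = -5304*(-8 + 2*1*(-10)) = -5304*(-8 - 20) = -5304*(-28) = 148512)
225550 + Z = 225550 + 148512 = 374062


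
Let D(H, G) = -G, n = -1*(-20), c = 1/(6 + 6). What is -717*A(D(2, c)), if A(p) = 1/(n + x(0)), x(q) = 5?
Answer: -717/25 ≈ -28.680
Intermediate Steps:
c = 1/12 ≈ 0.083333
n = 20
A(p) = 1/25 (A(p) = 1/(20 + 5) = 1/25)
-717*A(D(2, c)) = -717*1/25 = -717/25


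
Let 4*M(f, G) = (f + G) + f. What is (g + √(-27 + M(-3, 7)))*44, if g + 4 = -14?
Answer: -792 + 22*I*√107 ≈ -792.0 + 227.57*I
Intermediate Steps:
g = -18 (g = -4 - 14 = -18)
M(f, G) = f/2 + G/4 (M(f, G) = ((f + G) + f)/4 = ((G + f) + f)/4 = (G + 2*f)/4 = f/2 + G/4)
(g + √(-27 + M(-3, 7)))*44 = (-18 + √(-27 + ((½)*(-3) + (¼)*7)))*44 = (-18 + √(-27 + (-3/2 + 7/4)))*44 = (-18 + √(-27 + ¼))*44 = (-18 + √(-107/4))*44 = (-18 + I*√107/2)*44 = -792 + 22*I*√107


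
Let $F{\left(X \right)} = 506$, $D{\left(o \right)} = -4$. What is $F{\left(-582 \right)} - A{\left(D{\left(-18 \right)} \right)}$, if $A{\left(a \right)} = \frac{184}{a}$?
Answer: $552$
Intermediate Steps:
$F{\left(-582 \right)} - A{\left(D{\left(-18 \right)} \right)} = 506 - \frac{184}{-4} = 506 - 184 \left(- \frac{1}{4}\right) = 506 - -46 = 506 + 46 = 552$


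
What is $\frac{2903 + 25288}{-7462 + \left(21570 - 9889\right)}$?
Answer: $\frac{28191}{4219} \approx 6.6819$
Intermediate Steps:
$\frac{2903 + 25288}{-7462 + \left(21570 - 9889\right)} = \frac{28191}{-7462 + 11681} = \frac{28191}{4219}$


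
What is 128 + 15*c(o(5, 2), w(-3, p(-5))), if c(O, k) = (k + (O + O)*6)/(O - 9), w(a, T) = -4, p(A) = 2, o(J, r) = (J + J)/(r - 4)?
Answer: 1376/7 ≈ 196.57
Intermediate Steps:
o(J, r) = 2*J/(-4 + r) (o(J, r) = (2*J)/(-4 + r) = 2*J/(-4 + r))
c(O, k) = (k + 12*O)/(-9 + O) (c(O, k) = (k + (2*O)*6)/(-9 + O) = (k + 12*O)/(-9 + O))
128 + 15*c(o(5, 2), w(-3, p(-5))) = 128 + 15*((-4 + 12*(2*5/(-4 + 2)))/(-9 + 2*5/(-4 + 2))) = 128 + 15*((-4 + 12*(2*5/(-2)))/(-9 + 2*5/(-2))) = 128 + 15*((-4 + 12*(2*5*(-1/2)))/(-9 + 2*5*(-1/2))) = 128 + 15*((-4 + 12*(-5))/(-9 - 5)) = 128 + 15*((-4 - 60)/(-14)) = 128 + 15*(-1/14*(-64)) = 128 + 15*(32/7) = 128 + 480/7 = 1376/7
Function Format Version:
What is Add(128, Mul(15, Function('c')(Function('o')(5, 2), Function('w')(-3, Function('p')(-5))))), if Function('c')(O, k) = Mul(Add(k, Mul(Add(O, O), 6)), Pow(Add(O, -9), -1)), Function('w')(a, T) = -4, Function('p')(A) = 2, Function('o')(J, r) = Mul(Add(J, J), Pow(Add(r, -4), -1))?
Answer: Rational(1376, 7) ≈ 196.57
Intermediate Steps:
Function('o')(J, r) = Mul(2, J, Pow(Add(-4, r), -1)) (Function('o')(J, r) = Mul(Mul(2, J), Pow(Add(-4, r), -1)) = Mul(2, J, Pow(Add(-4, r), -1)))
Function('c')(O, k) = Mul(Pow(Add(-9, O), -1), Add(k, Mul(12, O))) (Function('c')(O, k) = Mul(Add(k, Mul(Mul(2, O), 6)), Pow(Add(-9, O), -1)) = Mul(Add(k, Mul(12, O)), Pow(Add(-9, O), -1)) = Mul(Pow(Add(-9, O), -1), Add(k, Mul(12, O))))
Add(128, Mul(15, Function('c')(Function('o')(5, 2), Function('w')(-3, Function('p')(-5))))) = Add(128, Mul(15, Mul(Pow(Add(-9, Mul(2, 5, Pow(Add(-4, 2), -1))), -1), Add(-4, Mul(12, Mul(2, 5, Pow(Add(-4, 2), -1))))))) = Add(128, Mul(15, Mul(Pow(Add(-9, Mul(2, 5, Pow(-2, -1))), -1), Add(-4, Mul(12, Mul(2, 5, Pow(-2, -1))))))) = Add(128, Mul(15, Mul(Pow(Add(-9, Mul(2, 5, Rational(-1, 2))), -1), Add(-4, Mul(12, Mul(2, 5, Rational(-1, 2))))))) = Add(128, Mul(15, Mul(Pow(Add(-9, -5), -1), Add(-4, Mul(12, -5))))) = Add(128, Mul(15, Mul(Pow(-14, -1), Add(-4, -60)))) = Add(128, Mul(15, Mul(Rational(-1, 14), -64))) = Add(128, Mul(15, Rational(32, 7))) = Add(128, Rational(480, 7)) = Rational(1376, 7)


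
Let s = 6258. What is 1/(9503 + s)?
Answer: 1/15761 ≈ 6.3448e-5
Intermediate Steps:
1/(9503 + s) = 1/(9503 + 6258) = 1/15761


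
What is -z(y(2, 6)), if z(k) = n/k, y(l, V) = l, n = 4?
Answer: -2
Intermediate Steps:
z(k) = 4/k
-z(y(2, 6)) = -4/2 = -1*2 = -2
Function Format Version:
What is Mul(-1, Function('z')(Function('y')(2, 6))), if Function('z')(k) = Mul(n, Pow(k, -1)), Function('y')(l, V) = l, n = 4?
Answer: -2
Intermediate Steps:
Function('z')(k) = Mul(4, Pow(k, -1))
Mul(-1, Function('z')(Function('y')(2, 6))) = Mul(-1, Mul(4, Pow(2, -1))) = Mul(-1, Mul(4, Rational(1, 2))) = Mul(-1, 2) = -2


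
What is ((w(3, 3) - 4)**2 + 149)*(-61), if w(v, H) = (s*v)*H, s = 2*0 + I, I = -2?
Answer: -38613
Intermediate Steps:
s = -2 (s = 2*0 - 2 = 0 - 2 = -2)
w(v, H) = -2*H*v (w(v, H) = (-2*v)*H = -2*H*v)
((w(3, 3) - 4)**2 + 149)*(-61) = ((-2*3*3 - 4)**2 + 149)*(-61) = ((-18 - 4)**2 + 149)*(-61) = ((-22)**2 + 149)*(-61) = (484 + 149)*(-61) = 633*(-61) = -38613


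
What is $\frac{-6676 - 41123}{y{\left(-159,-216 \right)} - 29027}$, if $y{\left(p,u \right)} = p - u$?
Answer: $\frac{47799}{28970} \approx 1.6499$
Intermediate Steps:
$\frac{-6676 - 41123}{y{\left(-159,-216 \right)} - 29027} = \frac{-6676 - 41123}{\left(-159 - -216\right) - 29027} = - \frac{47799}{\left(-159 + 216\right) - 29027} = - \frac{47799}{57 - 29027} = - \frac{47799}{-28970} = \left(-47799\right) \left(- \frac{1}{28970}\right) = \frac{47799}{28970}$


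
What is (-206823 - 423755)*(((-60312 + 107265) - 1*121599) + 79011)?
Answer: -2752472970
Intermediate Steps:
(-206823 - 423755)*(((-60312 + 107265) - 1*121599) + 79011) = -630578*((46953 - 121599) + 79011) = -630578*(-74646 + 79011) = -630578*4365 = -2752472970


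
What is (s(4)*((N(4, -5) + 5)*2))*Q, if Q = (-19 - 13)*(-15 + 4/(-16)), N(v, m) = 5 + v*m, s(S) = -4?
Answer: 39040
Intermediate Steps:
N(v, m) = 5 + m*v
Q = 488 (Q = -32*(-15 + 4*(-1/16)) = -32*(-15 - ¼) = -32*(-61/4) = 488)
(s(4)*((N(4, -5) + 5)*2))*Q = -4*((5 - 5*4) + 5)*2*488 = -4*((5 - 20) + 5)*2*488 = -4*(-15 + 5)*2*488 = -(-40)*2*488 = -4*(-20)*488 = 80*488 = 39040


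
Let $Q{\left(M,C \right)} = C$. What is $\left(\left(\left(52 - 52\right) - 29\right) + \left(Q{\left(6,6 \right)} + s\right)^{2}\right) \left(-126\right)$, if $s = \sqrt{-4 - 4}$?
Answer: $126 - 3024 i \sqrt{2} \approx 126.0 - 4276.6 i$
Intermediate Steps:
$s = 2 i \sqrt{2}$ ($s = \sqrt{-8} = 2 i \sqrt{2} \approx 2.8284 i$)
$\left(\left(\left(52 - 52\right) - 29\right) + \left(Q{\left(6,6 \right)} + s\right)^{2}\right) \left(-126\right) = \left(\left(\left(52 - 52\right) - 29\right) + \left(6 + 2 i \sqrt{2}\right)^{2}\right) \left(-126\right) = \left(\left(0 - 29\right) + \left(6 + 2 i \sqrt{2}\right)^{2}\right) \left(-126\right) = \left(-29 + \left(6 + 2 i \sqrt{2}\right)^{2}\right) \left(-126\right) = 3654 - 126 \left(6 + 2 i \sqrt{2}\right)^{2}$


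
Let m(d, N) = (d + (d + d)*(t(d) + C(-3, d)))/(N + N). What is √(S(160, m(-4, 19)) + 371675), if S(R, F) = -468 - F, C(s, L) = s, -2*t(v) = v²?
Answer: √134004929/19 ≈ 609.27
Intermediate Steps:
t(v) = -v²/2
m(d, N) = (d + 2*d*(-3 - d²/2))/(2*N) (m(d, N) = (d + (d + d)*(-d²/2 - 3))/(N + N) = (d + (2*d)*(-3 - d²/2))/((2*N)) = (d + 2*d*(-3 - d²/2))*(1/(2*N)) = (d + 2*d*(-3 - d²/2))/(2*N))
√(S(160, m(-4, 19)) + 371675) = √((-468 - (-4)*(-5 - 1*(-4)²)/(2*19)) + 371675) = √((-468 - (-4)*(-5 - 1*16)/(2*19)) + 371675) = √((-468 - (-4)*(-5 - 16)/(2*19)) + 371675) = √((-468 - (-4)*(-21)/(2*19)) + 371675) = √((-468 - 1*42/19) + 371675) = √((-468 - 42/19) + 371675) = √(-8934/19 + 371675) = √(7052891/19) = √134004929/19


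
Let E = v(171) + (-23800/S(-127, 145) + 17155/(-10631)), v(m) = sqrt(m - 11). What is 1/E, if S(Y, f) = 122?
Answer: -16543699943861/3240616419368613 - 1682162308324*sqrt(10)/16203082096843065 ≈ -0.0054334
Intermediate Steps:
v(m) = sqrt(-11 + m)
E = -127555355/648491 + 4*sqrt(10) (E = sqrt(-11 + 171) + (-23800/122 + 17155/(-10631)) = sqrt(160) + (-23800*1/122 + 17155*(-1/10631)) = 4*sqrt(10) + (-11900/61 - 17155/10631) = 4*sqrt(10) - 127555355/648491 = -127555355/648491 + 4*sqrt(10) ≈ -184.05)
1/E = 1/(-127555355/648491 + 4*sqrt(10))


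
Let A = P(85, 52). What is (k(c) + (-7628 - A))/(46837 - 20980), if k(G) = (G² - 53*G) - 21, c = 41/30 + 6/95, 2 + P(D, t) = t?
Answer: -101014481/336037572 ≈ -0.30060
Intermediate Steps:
P(D, t) = -2 + t
A = 50 (A = -2 + 52 = 50)
c = 163/114 (c = 41*(1/30) + 6*(1/95) = 41/30 + 6/95 = 163/114 ≈ 1.4298)
k(G) = -21 + G² - 53*G
(k(c) + (-7628 - A))/(46837 - 20980) = ((-21 + (163/114)² - 53*163/114) + (-7628 - 1*50))/(46837 - 20980) = ((-21 + 26569/12996 - 8639/114) + (-7628 - 50))/25857 = (-1231193/12996 - 7678)*(1/25857) = -101014481/12996*1/25857 = -101014481/336037572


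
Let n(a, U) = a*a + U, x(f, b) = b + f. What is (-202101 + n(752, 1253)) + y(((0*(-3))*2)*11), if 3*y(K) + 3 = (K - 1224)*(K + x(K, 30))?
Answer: 352415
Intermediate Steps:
n(a, U) = U + a² (n(a, U) = a² + U = U + a²)
y(K) = -1 + (-1224 + K)*(30 + 2*K)/3 (y(K) = -1 + ((K - 1224)*(K + (30 + K)))/3 = -1 + ((-1224 + K)*(30 + 2*K))/3 = -1 + (-1224 + K)*(30 + 2*K)/3)
(-202101 + n(752, 1253)) + y(((0*(-3))*2)*11) = (-202101 + (1253 + 752²)) + (-12241 - 806*(0*(-3))*2*11 + 2*(((0*(-3))*2)*11)²/3) = (-202101 + (1253 + 565504)) + (-12241 - 806*0*2*11 + 2*((0*2)*11)²/3) = (-202101 + 566757) + (-12241 - 0*11 + 2*(0*11)²/3) = 364656 + (-12241 - 806*0 + (⅔)*0²) = 364656 + (-12241 + 0 + (⅔)*0) = 364656 + (-12241 + 0 + 0) = 364656 - 12241 = 352415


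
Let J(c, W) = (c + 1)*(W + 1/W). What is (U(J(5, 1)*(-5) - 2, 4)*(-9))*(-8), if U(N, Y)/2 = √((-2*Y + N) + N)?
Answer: 288*I*√33 ≈ 1654.4*I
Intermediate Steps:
J(c, W) = (1 + c)*(W + 1/W)
U(N, Y) = 2*√(-2*Y + 2*N) (U(N, Y) = 2*√((-2*Y + N) + N) = 2*√((N - 2*Y) + N) = 2*√(-2*Y + 2*N))
(U(J(5, 1)*(-5) - 2, 4)*(-9))*(-8) = ((2*√(-2*4 + 2*(((1 + 5 + 1²*(1 + 5))/1)*(-5) - 2)))*(-9))*(-8) = ((2*√(-8 + 2*((1*(1 + 5 + 1*6))*(-5) - 2)))*(-9))*(-8) = ((2*√(-8 + 2*((1*(1 + 5 + 6))*(-5) - 2)))*(-9))*(-8) = ((2*√(-8 + 2*((1*12)*(-5) - 2)))*(-9))*(-8) = ((2*√(-8 + 2*(12*(-5) - 2)))*(-9))*(-8) = ((2*√(-8 + 2*(-60 - 2)))*(-9))*(-8) = ((2*√(-8 + 2*(-62)))*(-9))*(-8) = ((2*√(-8 - 124))*(-9))*(-8) = ((2*√(-132))*(-9))*(-8) = ((2*(2*I*√33))*(-9))*(-8) = ((4*I*√33)*(-9))*(-8) = -36*I*√33*(-8) = 288*I*√33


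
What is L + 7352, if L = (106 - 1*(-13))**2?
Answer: 21513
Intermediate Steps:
L = 14161 (L = (106 + 13)**2 = 119**2 = 14161)
L + 7352 = 14161 + 7352 = 21513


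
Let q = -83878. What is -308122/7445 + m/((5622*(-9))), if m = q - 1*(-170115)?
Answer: -16232391421/376702110 ≈ -43.091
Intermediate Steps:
m = 86237 (m = -83878 - 1*(-170115) = -83878 + 170115 = 86237)
-308122/7445 + m/((5622*(-9))) = -308122/7445 + 86237/((5622*(-9))) = -308122*1/7445 + 86237/(-50598) = -308122/7445 + 86237*(-1/50598) = -308122/7445 - 86237/50598 = -16232391421/376702110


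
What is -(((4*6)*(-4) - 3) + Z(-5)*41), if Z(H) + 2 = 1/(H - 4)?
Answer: 1670/9 ≈ 185.56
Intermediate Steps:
Z(H) = -2 + 1/(-4 + H) (Z(H) = -2 + 1/(H - 4) = -2 + 1/(-4 + H))
-(((4*6)*(-4) - 3) + Z(-5)*41) = -(((4*6)*(-4) - 3) + ((9 - 2*(-5))/(-4 - 5))*41) = -((24*(-4) - 3) + ((9 + 10)/(-9))*41) = -((-96 - 3) - ⅑*19*41) = -(-99 - 19/9*41) = -(-99 - 779/9) = -1*(-1670/9) = 1670/9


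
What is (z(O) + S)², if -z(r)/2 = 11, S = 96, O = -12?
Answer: 5476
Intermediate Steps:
z(r) = -22 (z(r) = -2*11 = -22)
(z(O) + S)² = (-22 + 96)² = 74² = 5476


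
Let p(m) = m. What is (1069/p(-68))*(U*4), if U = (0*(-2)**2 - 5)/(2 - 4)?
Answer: -5345/34 ≈ -157.21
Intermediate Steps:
U = 5/2 (U = (0*4 - 5)/(-2) = (0 - 5)*(-1/2) = -5*(-1/2) = 5/2 ≈ 2.5000)
(1069/p(-68))*(U*4) = (1069/(-68))*((5/2)*4) = (1069*(-1/68))*10 = -1069/68*10 = -5345/34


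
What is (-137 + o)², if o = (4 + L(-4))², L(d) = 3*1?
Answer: 7744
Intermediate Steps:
L(d) = 3
o = 49 (o = (4 + 3)² = 7² = 49)
(-137 + o)² = (-137 + 49)² = (-88)² = 7744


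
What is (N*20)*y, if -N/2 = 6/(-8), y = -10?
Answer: -300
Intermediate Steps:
N = 3/2 (N = -12/(-8) = -12*(-1)/8 = -2*(-¾) = 3/2 ≈ 1.5000)
(N*20)*y = ((3/2)*20)*(-10) = 30*(-10) = -300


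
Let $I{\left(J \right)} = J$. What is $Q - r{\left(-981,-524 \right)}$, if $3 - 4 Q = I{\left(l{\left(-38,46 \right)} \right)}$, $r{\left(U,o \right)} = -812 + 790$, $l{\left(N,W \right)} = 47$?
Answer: $11$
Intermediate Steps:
$r{\left(U,o \right)} = -22$
$Q = -11$ ($Q = \frac{3}{4} - \frac{47}{4} = -11$)
$Q - r{\left(-981,-524 \right)} = -11 - -22 = -11 + 22 = 11$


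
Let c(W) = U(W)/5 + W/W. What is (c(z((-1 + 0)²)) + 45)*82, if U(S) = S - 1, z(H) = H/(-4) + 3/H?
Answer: 38007/10 ≈ 3800.7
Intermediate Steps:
z(H) = 3/H - H/4 (z(H) = H*(-¼) + 3/H = -H/4 + 3/H = 3/H - H/4)
U(S) = -1 + S
c(W) = ⅘ + W/5 (c(W) = (-1 + W)/5 + W/W = (-1 + W)*(⅕) + 1 = (-⅕ + W/5) + 1 = ⅘ + W/5)
(c(z((-1 + 0)²)) + 45)*82 = ((⅘ + (3/((-1 + 0)²) - (-1 + 0)²/4)/5) + 45)*82 = ((⅘ + (3/((-1)²) - ¼*(-1)²)/5) + 45)*82 = ((⅘ + (3/1 - ¼*1)/5) + 45)*82 = ((⅘ + (3*1 - ¼)/5) + 45)*82 = ((⅘ + (3 - ¼)/5) + 45)*82 = ((⅘ + (⅕)*(11/4)) + 45)*82 = ((⅘ + 11/20) + 45)*82 = (27/20 + 45)*82 = (927/20)*82 = 38007/10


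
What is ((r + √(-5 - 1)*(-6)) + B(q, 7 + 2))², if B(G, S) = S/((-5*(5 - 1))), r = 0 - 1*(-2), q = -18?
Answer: (31 - 120*I*√6)²/400 ≈ -213.6 - 45.56*I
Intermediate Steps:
r = 2 (r = 0 + 2 = 2)
B(G, S) = -S/20 (B(G, S) = S/((-5*4)) = S/(-20) = S*(-1/20) = -S/20)
((r + √(-5 - 1)*(-6)) + B(q, 7 + 2))² = ((2 + √(-5 - 1)*(-6)) - (7 + 2)/20)² = ((2 + √(-6)*(-6)) - 1/20*9)² = ((2 + (I*√6)*(-6)) - 9/20)² = ((2 - 6*I*√6) - 9/20)² = (31/20 - 6*I*√6)²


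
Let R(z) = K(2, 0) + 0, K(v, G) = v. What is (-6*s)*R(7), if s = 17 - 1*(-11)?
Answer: -336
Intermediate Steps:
s = 28 (s = 17 + 11 = 28)
R(z) = 2 (R(z) = 2 + 0 = 2)
(-6*s)*R(7) = -6*28*2 = -168*2 = -336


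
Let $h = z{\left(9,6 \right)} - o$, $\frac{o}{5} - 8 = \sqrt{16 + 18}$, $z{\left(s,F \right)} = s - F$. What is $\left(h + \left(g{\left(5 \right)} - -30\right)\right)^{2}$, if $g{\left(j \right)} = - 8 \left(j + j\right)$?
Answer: $8419 + 870 \sqrt{34} \approx 13492.0$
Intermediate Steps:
$g{\left(j \right)} = - 16 j$ ($g{\left(j \right)} = - 8 \cdot 2 j = - 16 j$)
$o = 40 + 5 \sqrt{34}$ ($o = 40 + 5 \sqrt{16 + 18} = 40 + 5 \sqrt{34} \approx 69.155$)
$h = -37 - 5 \sqrt{34}$ ($h = \left(9 - 6\right) - \left(40 + 5 \sqrt{34}\right) = 3 - \left(40 + 5 \sqrt{34}\right) = -37 - 5 \sqrt{34} \approx -66.155$)
$\left(h + \left(g{\left(5 \right)} - -30\right)\right)^{2} = \left(\left(-37 - 5 \sqrt{34}\right) - 50\right)^{2} = \left(-87 - 5 \sqrt{34}\right)^{2}$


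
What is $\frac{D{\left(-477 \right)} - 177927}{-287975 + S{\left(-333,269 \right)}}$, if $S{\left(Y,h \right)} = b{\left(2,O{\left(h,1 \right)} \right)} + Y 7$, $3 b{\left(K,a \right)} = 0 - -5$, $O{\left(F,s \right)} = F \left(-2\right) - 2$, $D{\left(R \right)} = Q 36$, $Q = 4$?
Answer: $\frac{533349}{870913} \approx 0.6124$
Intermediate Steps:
$D{\left(R \right)} = 144$ ($D{\left(R \right)} = 4 \cdot 36 = 144$)
$O{\left(F,s \right)} = -2 - 2 F$ ($O{\left(F,s \right)} = - 2 F - 2 = -2 - 2 F$)
$b{\left(K,a \right)} = \frac{5}{3}$ ($b{\left(K,a \right)} = \frac{0 - -5}{3} = \frac{0 + 5}{3} = \frac{1}{3} \cdot 5 = \frac{5}{3}$)
$S{\left(Y,h \right)} = \frac{5}{3} + 7 Y$ ($S{\left(Y,h \right)} = \frac{5}{3} + Y 7 = \frac{5}{3} + 7 Y$)
$\frac{D{\left(-477 \right)} - 177927}{-287975 + S{\left(-333,269 \right)}} = \frac{144 - 177927}{-287975 + \left(\frac{5}{3} + 7 \left(-333\right)\right)} = - \frac{177783}{-287975 + \left(\frac{5}{3} - 2331\right)} = - \frac{177783}{-287975 - \frac{6988}{3}} = - \frac{177783}{- \frac{870913}{3}} = \left(-177783\right) \left(- \frac{3}{870913}\right) = \frac{533349}{870913}$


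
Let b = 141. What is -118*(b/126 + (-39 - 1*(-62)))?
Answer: -59767/21 ≈ -2846.0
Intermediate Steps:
-118*(b/126 + (-39 - 1*(-62))) = -118*(141/126 + (-39 - 1*(-62))) = -118*(141*(1/126) + (-39 + 62)) = -118*(47/42 + 23) = -118*1013/42 = -59767/21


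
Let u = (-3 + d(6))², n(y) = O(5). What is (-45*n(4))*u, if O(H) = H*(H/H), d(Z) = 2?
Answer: -225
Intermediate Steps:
O(H) = H (O(H) = H*1 = H)
n(y) = 5
u = 1 (u = (-3 + 2)² = (-1)² = 1)
(-45*n(4))*u = -45*5*1 = -225*1 = -225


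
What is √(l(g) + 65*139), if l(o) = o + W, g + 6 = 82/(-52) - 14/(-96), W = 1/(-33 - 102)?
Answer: √49431315765/2340 ≈ 95.013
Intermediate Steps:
W = -1/135 (W = 1/(-135) = -1/135 ≈ -0.0074074)
g = -4637/624 (g = -6 + (82/(-52) - 14/(-96)) = -6 + (82*(-1/52) - 14*(-1/96)) = -6 + (-41/26 + 7/48) = -6 - 893/624 = -4637/624 ≈ -7.4311)
l(o) = -1/135 + o (l(o) = o - 1/135 = -1/135 + o)
√(l(g) + 65*139) = √((-1/135 - 4637/624) + 65*139) = √(-208873/28080 + 9035) = √(253493927/28080) = √49431315765/2340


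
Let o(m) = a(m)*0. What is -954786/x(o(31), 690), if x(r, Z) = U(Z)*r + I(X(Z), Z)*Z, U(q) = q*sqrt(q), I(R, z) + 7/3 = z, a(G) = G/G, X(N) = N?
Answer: -477393/237245 ≈ -2.0122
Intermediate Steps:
a(G) = 1
I(R, z) = -7/3 + z
U(q) = q**(3/2)
o(m) = 0 (o(m) = 1*0 = 0)
x(r, Z) = Z*(-7/3 + Z) + r*Z**(3/2) (x(r, Z) = Z**(3/2)*r + (-7/3 + Z)*Z = r*Z**(3/2) + Z*(-7/3 + Z) = Z*(-7/3 + Z) + r*Z**(3/2))
-954786/x(o(31), 690) = -954786/(690**2 - 7/3*690 + 0*690**(3/2)) = -954786/(476100 - 1610 + 0*(690*sqrt(690))) = -954786/(476100 - 1610 + 0) = -954786/474490 = -954786*1/474490 = -477393/237245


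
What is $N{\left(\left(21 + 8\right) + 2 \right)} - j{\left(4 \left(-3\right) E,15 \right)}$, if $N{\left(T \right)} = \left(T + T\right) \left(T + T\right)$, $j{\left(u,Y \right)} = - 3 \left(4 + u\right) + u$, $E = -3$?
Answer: $3928$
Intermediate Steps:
$j{\left(u,Y \right)} = -12 - 2 u$ ($j{\left(u,Y \right)} = \left(-12 - 3 u\right) + u = -12 - 2 u$)
$N{\left(T \right)} = 4 T^{2}$ ($N{\left(T \right)} = 2 T 2 T = 4 T^{2}$)
$N{\left(\left(21 + 8\right) + 2 \right)} - j{\left(4 \left(-3\right) E,15 \right)} = 4 \left(\left(21 + 8\right) + 2\right)^{2} - \left(-12 - 2 \cdot 4 \left(-3\right) \left(-3\right)\right) = 4 \left(29 + 2\right)^{2} - \left(-12 - 2 \left(\left(-12\right) \left(-3\right)\right)\right) = 4 \cdot 31^{2} - \left(-12 - 72\right) = 4 \cdot 961 - \left(-12 - 72\right) = 3844 - -84 = 3844 + 84 = 3928$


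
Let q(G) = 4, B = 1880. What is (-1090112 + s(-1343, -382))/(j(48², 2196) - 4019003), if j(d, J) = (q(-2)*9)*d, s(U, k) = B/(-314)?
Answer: 171148524/617961263 ≈ 0.27696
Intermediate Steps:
s(U, k) = -940/157 (s(U, k) = 1880/(-314) = 1880*(-1/314) = -940/157)
j(d, J) = 36*d (j(d, J) = (4*9)*d = 36*d)
(-1090112 + s(-1343, -382))/(j(48², 2196) - 4019003) = (-1090112 - 940/157)/(36*48² - 4019003) = -171148524/(157*(36*2304 - 4019003)) = -171148524/(157*(82944 - 4019003)) = -171148524/157/(-3936059) = -171148524/157*(-1/3936059) = 171148524/617961263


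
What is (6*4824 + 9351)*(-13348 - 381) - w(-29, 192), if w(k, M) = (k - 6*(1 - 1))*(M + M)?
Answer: -525740919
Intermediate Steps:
w(k, M) = 2*M*k (w(k, M) = (k - 6*0)*(2*M) = (k + 0)*(2*M) = k*(2*M) = 2*M*k)
(6*4824 + 9351)*(-13348 - 381) - w(-29, 192) = (6*4824 + 9351)*(-13348 - 381) - 2*192*(-29) = (28944 + 9351)*(-13729) - 1*(-11136) = 38295*(-13729) + 11136 = -525752055 + 11136 = -525740919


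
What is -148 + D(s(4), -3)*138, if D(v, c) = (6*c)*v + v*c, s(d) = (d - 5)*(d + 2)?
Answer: 17240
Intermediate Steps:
s(d) = (-5 + d)*(2 + d)
D(v, c) = 7*c*v (D(v, c) = 6*c*v + c*v = 7*c*v)
-148 + D(s(4), -3)*138 = -148 + (7*(-3)*(-10 + 4² - 3*4))*138 = -148 + (7*(-3)*(-10 + 16 - 12))*138 = -148 + (7*(-3)*(-6))*138 = -148 + 126*138 = -148 + 17388 = 17240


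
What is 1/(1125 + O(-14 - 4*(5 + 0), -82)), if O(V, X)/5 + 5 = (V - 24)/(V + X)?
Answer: 2/2205 ≈ 0.00090703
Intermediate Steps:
O(V, X) = -25 + 5*(-24 + V)/(V + X) (O(V, X) = -25 + 5*((V - 24)/(V + X)) = -25 + 5*((-24 + V)/(V + X)) = -25 + 5*(-24 + V)/(V + X))
1/(1125 + O(-14 - 4*(5 + 0), -82)) = 1/(1125 + 5*(-24 - 5*(-82) - 4*(-14 - 4*(5 + 0)))/((-14 - 4*(5 + 0)) - 82)) = 1/(1125 + 5*(-24 + 410 - 4*(-14 - 4*5))/((-14 - 4*5) - 82)) = 1/(1125 + 5*(-24 + 410 - 4*(-14 - 1*20))/((-14 - 1*20) - 82)) = 1/(1125 + 5*(-24 + 410 - 4*(-14 - 20))/((-14 - 20) - 82)) = 1/(1125 + 5*(-24 + 410 - 4*(-34))/(-34 - 82)) = 1/(1125 + 5*(-24 + 410 + 136)/(-116)) = 1/(1125 + 5*(-1/116)*522) = 1/(1125 - 45/2) = 1/(2205/2) = 2/2205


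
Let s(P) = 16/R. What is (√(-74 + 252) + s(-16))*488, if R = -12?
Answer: -1952/3 + 488*√178 ≈ 5860.1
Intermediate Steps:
s(P) = -4/3 (s(P) = 16/(-12) = 16*(-1/12) = -4/3)
(√(-74 + 252) + s(-16))*488 = (√(-74 + 252) - 4/3)*488 = (√178 - 4/3)*488 = (-4/3 + √178)*488 = -1952/3 + 488*√178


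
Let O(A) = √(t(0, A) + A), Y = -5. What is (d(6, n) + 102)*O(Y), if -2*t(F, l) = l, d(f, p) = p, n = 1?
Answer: 103*I*√10/2 ≈ 162.86*I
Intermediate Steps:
t(F, l) = -l/2
O(A) = √2*√A/2 (O(A) = √(-A/2 + A) = √(A/2) = √2*√A/2)
(d(6, n) + 102)*O(Y) = (1 + 102)*(√2*√(-5)/2) = 103*(√2*(I*√5)/2) = 103*(I*√10/2) = 103*I*√10/2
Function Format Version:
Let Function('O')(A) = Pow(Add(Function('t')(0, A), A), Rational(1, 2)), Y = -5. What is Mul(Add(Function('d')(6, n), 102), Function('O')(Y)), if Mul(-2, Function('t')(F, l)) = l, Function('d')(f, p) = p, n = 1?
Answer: Mul(Rational(103, 2), I, Pow(10, Rational(1, 2))) ≈ Mul(162.86, I)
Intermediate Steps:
Function('t')(F, l) = Mul(Rational(-1, 2), l)
Function('O')(A) = Mul(Rational(1, 2), Pow(2, Rational(1, 2)), Pow(A, Rational(1, 2))) (Function('O')(A) = Pow(Add(Mul(Rational(-1, 2), A), A), Rational(1, 2)) = Pow(Mul(Rational(1, 2), A), Rational(1, 2)) = Mul(Rational(1, 2), Pow(2, Rational(1, 2)), Pow(A, Rational(1, 2))))
Mul(Add(Function('d')(6, n), 102), Function('O')(Y)) = Mul(Add(1, 102), Mul(Rational(1, 2), Pow(2, Rational(1, 2)), Pow(-5, Rational(1, 2)))) = Mul(103, Mul(Rational(1, 2), Pow(2, Rational(1, 2)), Mul(I, Pow(5, Rational(1, 2))))) = Mul(103, Mul(Rational(1, 2), I, Pow(10, Rational(1, 2)))) = Mul(Rational(103, 2), I, Pow(10, Rational(1, 2)))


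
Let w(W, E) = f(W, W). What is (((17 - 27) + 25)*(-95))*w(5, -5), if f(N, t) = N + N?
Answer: -14250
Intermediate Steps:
f(N, t) = 2*N
w(W, E) = 2*W
(((17 - 27) + 25)*(-95))*w(5, -5) = (((17 - 27) + 25)*(-95))*(2*5) = ((-10 + 25)*(-95))*10 = (15*(-95))*10 = -1425*10 = -14250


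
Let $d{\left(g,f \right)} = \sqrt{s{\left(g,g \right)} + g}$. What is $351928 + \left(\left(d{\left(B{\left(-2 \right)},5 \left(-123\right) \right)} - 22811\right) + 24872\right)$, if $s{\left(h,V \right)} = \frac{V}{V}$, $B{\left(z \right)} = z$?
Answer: $353989 + i \approx 3.5399 \cdot 10^{5} + 1.0 i$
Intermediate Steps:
$s{\left(h,V \right)} = 1$
$d{\left(g,f \right)} = \sqrt{1 + g}$
$351928 + \left(\left(d{\left(B{\left(-2 \right)},5 \left(-123\right) \right)} - 22811\right) + 24872\right) = 351928 + \left(\left(\sqrt{1 - 2} - 22811\right) + 24872\right) = 351928 + \left(\left(\sqrt{-1} - 22811\right) + 24872\right) = 351928 + \left(\left(i - 22811\right) + 24872\right) = 351928 + \left(\left(-22811 + i\right) + 24872\right) = 351928 + \left(2061 + i\right) = 353989 + i$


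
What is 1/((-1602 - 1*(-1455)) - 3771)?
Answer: -1/3918 ≈ -0.00025523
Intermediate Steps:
1/((-1602 - 1*(-1455)) - 3771) = 1/((-1602 + 1455) - 3771) = 1/(-147 - 3771) = 1/(-3918) = -1/3918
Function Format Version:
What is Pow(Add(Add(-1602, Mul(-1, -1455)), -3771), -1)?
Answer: Rational(-1, 3918) ≈ -0.00025523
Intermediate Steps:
Pow(Add(Add(-1602, Mul(-1, -1455)), -3771), -1) = Pow(Add(Add(-1602, 1455), -3771), -1) = Pow(Add(-147, -3771), -1) = Pow(-3918, -1) = Rational(-1, 3918)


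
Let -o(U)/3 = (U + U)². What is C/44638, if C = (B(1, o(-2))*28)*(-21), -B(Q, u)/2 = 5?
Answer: 2940/22319 ≈ 0.13173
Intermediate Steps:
o(U) = -12*U² (o(U) = -3*(U + U)² = -3*4*U² = -12*U²)
B(Q, u) = -10 (B(Q, u) = -2*5 = -10)
C = 5880 (C = -10*28*(-21) = -280*(-21) = 5880)
C/44638 = 5880/44638 = 5880*(1/44638) = 2940/22319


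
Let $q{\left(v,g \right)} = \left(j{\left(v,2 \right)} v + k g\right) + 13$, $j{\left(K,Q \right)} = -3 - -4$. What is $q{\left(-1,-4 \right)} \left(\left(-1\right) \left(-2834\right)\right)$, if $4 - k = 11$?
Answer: $113360$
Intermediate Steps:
$k = -7$ ($k = 4 - 11 = -7$)
$j{\left(K,Q \right)} = 1$ ($j{\left(K,Q \right)} = -3 + 4 = 1$)
$q{\left(v,g \right)} = 13 + v - 7 g$ ($q{\left(v,g \right)} = \left(1 v - 7 g\right) + 13 = \left(v - 7 g\right) + 13 = 13 + v - 7 g$)
$q{\left(-1,-4 \right)} \left(\left(-1\right) \left(-2834\right)\right) = \left(13 - 1 - -28\right) \left(\left(-1\right) \left(-2834\right)\right) = \left(13 - 1 + 28\right) 2834 = 40 \cdot 2834 = 113360$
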